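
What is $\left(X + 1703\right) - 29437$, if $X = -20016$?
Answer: $-47750$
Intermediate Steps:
$\left(X + 1703\right) - 29437 = \left(-20016 + 1703\right) - 29437 = -18313 - 29437 = -47750$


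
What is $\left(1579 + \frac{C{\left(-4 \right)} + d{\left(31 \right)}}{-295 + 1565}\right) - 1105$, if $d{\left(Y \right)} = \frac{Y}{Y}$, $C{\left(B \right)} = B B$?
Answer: $\frac{601997}{1270} \approx 474.01$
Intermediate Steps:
$C{\left(B \right)} = B^{2}$
$d{\left(Y \right)} = 1$
$\left(1579 + \frac{C{\left(-4 \right)} + d{\left(31 \right)}}{-295 + 1565}\right) - 1105 = \left(1579 + \frac{\left(-4\right)^{2} + 1}{-295 + 1565}\right) - 1105 = \left(1579 + \frac{16 + 1}{1270}\right) - 1105 = \left(1579 + 17 \cdot \frac{1}{1270}\right) - 1105 = \left(1579 + \frac{17}{1270}\right) - 1105 = \frac{2005347}{1270} - 1105 = \frac{601997}{1270}$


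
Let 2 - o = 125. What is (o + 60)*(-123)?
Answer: 7749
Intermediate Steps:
o = -123 (o = 2 - 1*125 = 2 - 125 = -123)
(o + 60)*(-123) = (-123 + 60)*(-123) = -63*(-123) = 7749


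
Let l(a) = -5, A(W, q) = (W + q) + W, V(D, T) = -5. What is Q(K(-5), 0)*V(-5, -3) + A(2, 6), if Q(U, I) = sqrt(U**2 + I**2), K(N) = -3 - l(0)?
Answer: 0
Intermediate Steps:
A(W, q) = q + 2*W
K(N) = 2 (K(N) = -3 - 1*(-5) = -3 + 5 = 2)
Q(U, I) = sqrt(I**2 + U**2)
Q(K(-5), 0)*V(-5, -3) + A(2, 6) = sqrt(0**2 + 2**2)*(-5) + (6 + 2*2) = sqrt(0 + 4)*(-5) + (6 + 4) = sqrt(4)*(-5) + 10 = 2*(-5) + 10 = -10 + 10 = 0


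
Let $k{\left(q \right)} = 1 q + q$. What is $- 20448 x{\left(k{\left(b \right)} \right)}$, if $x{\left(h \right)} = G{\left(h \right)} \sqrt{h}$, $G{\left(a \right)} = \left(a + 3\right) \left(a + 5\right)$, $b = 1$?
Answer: $- 715680 \sqrt{2} \approx -1.0121 \cdot 10^{6}$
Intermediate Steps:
$k{\left(q \right)} = 2 q$ ($k{\left(q \right)} = q + q = 2 q$)
$G{\left(a \right)} = \left(3 + a\right) \left(5 + a\right)$
$x{\left(h \right)} = \sqrt{h} \left(15 + h^{2} + 8 h\right)$ ($x{\left(h \right)} = \left(15 + h^{2} + 8 h\right) \sqrt{h} = \sqrt{h} \left(15 + h^{2} + 8 h\right)$)
$- 20448 x{\left(k{\left(b \right)} \right)} = - 20448 \sqrt{2 \cdot 1} \left(15 + \left(2 \cdot 1\right)^{2} + 8 \cdot 2 \cdot 1\right) = - 20448 \sqrt{2} \left(15 + 2^{2} + 8 \cdot 2\right) = - 20448 \sqrt{2} \left(15 + 4 + 16\right) = - 20448 \sqrt{2} \cdot 35 = - 20448 \cdot 35 \sqrt{2} = - 715680 \sqrt{2}$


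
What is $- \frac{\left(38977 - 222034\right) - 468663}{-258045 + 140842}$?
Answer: $- \frac{651720}{117203} \approx -5.5606$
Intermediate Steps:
$- \frac{\left(38977 - 222034\right) - 468663}{-258045 + 140842} = - \frac{-183057 - 468663}{-117203} = - \frac{\left(-651720\right) \left(-1\right)}{117203} = \left(-1\right) \frac{651720}{117203} = - \frac{651720}{117203}$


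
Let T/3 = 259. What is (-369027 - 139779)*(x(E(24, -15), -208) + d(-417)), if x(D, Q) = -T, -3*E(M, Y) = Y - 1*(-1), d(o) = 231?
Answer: 277808076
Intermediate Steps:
T = 777 (T = 3*259 = 777)
E(M, Y) = -⅓ - Y/3 (E(M, Y) = -(Y - 1*(-1))/3 = -(Y + 1)/3 = -(1 + Y)/3 = -⅓ - Y/3)
x(D, Q) = -777 (x(D, Q) = -1*777 = -777)
(-369027 - 139779)*(x(E(24, -15), -208) + d(-417)) = (-369027 - 139779)*(-777 + 231) = -508806*(-546) = 277808076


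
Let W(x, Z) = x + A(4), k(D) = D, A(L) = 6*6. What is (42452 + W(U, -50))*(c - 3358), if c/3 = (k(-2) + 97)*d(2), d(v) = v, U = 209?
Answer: -119039236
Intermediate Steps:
A(L) = 36
W(x, Z) = 36 + x (W(x, Z) = x + 36 = 36 + x)
c = 570 (c = 3*((-2 + 97)*2) = 3*(95*2) = 3*190 = 570)
(42452 + W(U, -50))*(c - 3358) = (42452 + (36 + 209))*(570 - 3358) = (42452 + 245)*(-2788) = 42697*(-2788) = -119039236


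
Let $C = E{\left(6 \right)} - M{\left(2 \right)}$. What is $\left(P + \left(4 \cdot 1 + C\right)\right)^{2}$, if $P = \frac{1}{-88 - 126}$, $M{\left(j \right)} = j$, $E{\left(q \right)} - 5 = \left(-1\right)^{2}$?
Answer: $\frac{2927521}{45796} \approx 63.925$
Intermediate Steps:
$E{\left(q \right)} = 6$ ($E{\left(q \right)} = 5 + \left(-1\right)^{2} = 5 + 1 = 6$)
$P = - \frac{1}{214}$ ($P = \frac{1}{-214} = - \frac{1}{214} \approx -0.0046729$)
$C = 4$ ($C = 6 - 2 = 4$)
$\left(P + \left(4 \cdot 1 + C\right)\right)^{2} = \left(- \frac{1}{214} + \left(4 \cdot 1 + 4\right)\right)^{2} = \left(- \frac{1}{214} + \left(4 + 4\right)\right)^{2} = \left(- \frac{1}{214} + 8\right)^{2} = \left(\frac{1711}{214}\right)^{2} = \frac{2927521}{45796}$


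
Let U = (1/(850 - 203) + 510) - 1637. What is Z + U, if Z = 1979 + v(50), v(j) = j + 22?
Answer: 597829/647 ≈ 924.00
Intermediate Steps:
v(j) = 22 + j
U = -729168/647 (U = (1/647 + 510) - 1637 = 329971/647 - 1637 = -729168/647 ≈ -1127.0)
Z = 2051 (Z = 1979 + (22 + 50) = 1979 + 72 = 2051)
Z + U = 2051 - 729168/647 = 597829/647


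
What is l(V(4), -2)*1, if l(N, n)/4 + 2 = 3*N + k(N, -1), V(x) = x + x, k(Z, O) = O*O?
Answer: 92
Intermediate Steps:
k(Z, O) = O**2
V(x) = 2*x
l(N, n) = -4 + 12*N (l(N, n) = -8 + 4*(3*N + (-1)**2) = -8 + 4*(3*N + 1) = -8 + 4*(1 + 3*N) = -8 + (4 + 12*N) = -4 + 12*N)
l(V(4), -2)*1 = (-4 + 12*(2*4))*1 = (-4 + 12*8)*1 = (-4 + 96)*1 = 92*1 = 92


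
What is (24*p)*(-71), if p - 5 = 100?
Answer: -178920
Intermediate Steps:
p = 105 (p = 5 + 100 = 105)
(24*p)*(-71) = (24*105)*(-71) = 2520*(-71) = -178920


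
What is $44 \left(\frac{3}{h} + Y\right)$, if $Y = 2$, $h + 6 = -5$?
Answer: $76$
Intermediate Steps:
$h = -11$ ($h = -6 - 5 = -11$)
$44 \left(\frac{3}{h} + Y\right) = 44 \left(\frac{3}{-11} + 2\right) = 44 \left(3 \left(- \frac{1}{11}\right) + 2\right) = 44 \left(- \frac{3}{11} + 2\right) = 44 \cdot \frac{19}{11} = 76$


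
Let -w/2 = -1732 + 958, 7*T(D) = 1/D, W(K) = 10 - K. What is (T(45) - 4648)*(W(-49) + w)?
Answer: -2352839233/315 ≈ -7.4693e+6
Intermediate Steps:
T(D) = 1/(7*D)
w = 1548 (w = -2*(-1732 + 958) = -2*(-774) = 1548)
(T(45) - 4648)*(W(-49) + w) = ((1/7)/45 - 4648)*((10 - 1*(-49)) + 1548) = ((1/7)*(1/45) - 4648)*((10 + 49) + 1548) = (1/315 - 4648)*(59 + 1548) = -1464119/315*1607 = -2352839233/315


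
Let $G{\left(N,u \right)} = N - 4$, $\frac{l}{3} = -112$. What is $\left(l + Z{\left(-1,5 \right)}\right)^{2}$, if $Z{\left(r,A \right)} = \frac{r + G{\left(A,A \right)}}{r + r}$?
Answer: $112896$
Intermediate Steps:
$l = -336$ ($l = 3 \left(-112\right) = -336$)
$G{\left(N,u \right)} = -4 + N$
$Z{\left(r,A \right)} = \frac{-4 + A + r}{2 r}$ ($Z{\left(r,A \right)} = \frac{r + \left(-4 + A\right)}{r + r} = \frac{-4 + A + r}{2 r}$)
$\left(l + Z{\left(-1,5 \right)}\right)^{2} = \left(-336 + \frac{-4 + 5 - 1}{2 \left(-1\right)}\right)^{2} = \left(-336 + \frac{1}{2} \left(-1\right) 0\right)^{2} = \left(-336 + 0\right)^{2} = \left(-336\right)^{2} = 112896$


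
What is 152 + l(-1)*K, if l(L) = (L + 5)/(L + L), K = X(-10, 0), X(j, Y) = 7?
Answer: 138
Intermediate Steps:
K = 7
l(L) = (5 + L)/(2*L) (l(L) = (5 + L)/((2*L)) = (5 + L)*(1/(2*L)) = (5 + L)/(2*L))
152 + l(-1)*K = 152 + ((½)*(5 - 1)/(-1))*7 = 152 + ((½)*(-1)*4)*7 = 152 - 2*7 = 152 - 14 = 138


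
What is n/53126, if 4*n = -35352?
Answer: -4419/26563 ≈ -0.16636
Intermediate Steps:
n = -8838 (n = (1/4)*(-35352) = -8838)
n/53126 = -8838/53126 = -8838*1/53126 = -4419/26563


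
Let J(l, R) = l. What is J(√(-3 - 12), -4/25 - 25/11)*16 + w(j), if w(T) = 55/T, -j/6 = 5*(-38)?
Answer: 11/228 + 16*I*√15 ≈ 0.048246 + 61.968*I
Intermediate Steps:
j = 1140 (j = -30*(-38) = -6*(-190) = 1140)
J(√(-3 - 12), -4/25 - 25/11)*16 + w(j) = √(-3 - 12)*16 + 55/1140 = √(-15)*16 + 55*(1/1140) = (I*√15)*16 + 11/228 = 16*I*√15 + 11/228 = 11/228 + 16*I*√15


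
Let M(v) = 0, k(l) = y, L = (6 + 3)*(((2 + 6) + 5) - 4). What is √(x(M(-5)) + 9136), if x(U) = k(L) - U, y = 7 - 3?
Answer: 2*√2285 ≈ 95.603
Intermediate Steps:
L = 81 (L = 9*((8 + 5) - 4) = 9*(13 - 4) = 9*9 = 81)
y = 4
k(l) = 4
x(U) = 4 - U
√(x(M(-5)) + 9136) = √((4 - 1*0) + 9136) = √((4 + 0) + 9136) = √(4 + 9136) = √9140 = 2*√2285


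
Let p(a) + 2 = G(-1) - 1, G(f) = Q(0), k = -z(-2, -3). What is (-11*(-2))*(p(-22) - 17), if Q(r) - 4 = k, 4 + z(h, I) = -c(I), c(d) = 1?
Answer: -242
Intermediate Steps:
z(h, I) = -5 (z(h, I) = -4 - 1*1 = -4 - 1 = -5)
k = 5 (k = -1*(-5) = 5)
Q(r) = 9 (Q(r) = 4 + 5 = 9)
G(f) = 9
p(a) = 6 (p(a) = -2 + (9 - 1) = -2 + 8 = 6)
(-11*(-2))*(p(-22) - 17) = (-11*(-2))*(6 - 17) = 22*(-11) = -242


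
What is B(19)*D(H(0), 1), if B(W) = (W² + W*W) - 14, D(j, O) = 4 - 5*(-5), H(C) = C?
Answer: 20532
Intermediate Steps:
D(j, O) = 29 (D(j, O) = 4 + 25 = 29)
B(W) = -14 + 2*W² (B(W) = (W² + W²) - 14 = 2*W² - 14 = -14 + 2*W²)
B(19)*D(H(0), 1) = (-14 + 2*19²)*29 = (-14 + 2*361)*29 = (-14 + 722)*29 = 708*29 = 20532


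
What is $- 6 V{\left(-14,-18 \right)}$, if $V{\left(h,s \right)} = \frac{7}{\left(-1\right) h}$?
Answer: $-3$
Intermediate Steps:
$V{\left(h,s \right)} = - \frac{7}{h}$ ($V{\left(h,s \right)} = 7 \left(- \frac{1}{h}\right) = - \frac{7}{h}$)
$- 6 V{\left(-14,-18 \right)} = - 6 \left(- \frac{7}{-14}\right) = - 6 \left(\left(-7\right) \left(- \frac{1}{14}\right)\right) = \left(-6\right) \frac{1}{2} = -3$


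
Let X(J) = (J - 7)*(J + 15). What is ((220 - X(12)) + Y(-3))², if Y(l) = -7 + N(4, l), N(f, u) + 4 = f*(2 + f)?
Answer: 9604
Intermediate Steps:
N(f, u) = -4 + f*(2 + f)
X(J) = (-7 + J)*(15 + J)
Y(l) = 13 (Y(l) = -7 + (-4 + 4² + 2*4) = -7 + (-4 + 16 + 8) = -7 + 20 = 13)
((220 - X(12)) + Y(-3))² = ((220 - (-105 + 12² + 8*12)) + 13)² = ((220 - (-105 + 144 + 96)) + 13)² = ((220 - 1*135) + 13)² = ((220 - 135) + 13)² = (85 + 13)² = 98² = 9604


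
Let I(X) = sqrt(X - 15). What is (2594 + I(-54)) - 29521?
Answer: -26927 + I*sqrt(69) ≈ -26927.0 + 8.3066*I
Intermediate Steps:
I(X) = sqrt(-15 + X)
(2594 + I(-54)) - 29521 = (2594 + sqrt(-15 - 54)) - 29521 = (2594 + sqrt(-69)) - 29521 = (2594 + I*sqrt(69)) - 29521 = -26927 + I*sqrt(69)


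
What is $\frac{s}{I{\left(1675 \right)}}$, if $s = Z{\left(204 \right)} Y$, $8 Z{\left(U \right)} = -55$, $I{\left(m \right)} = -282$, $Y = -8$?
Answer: $- \frac{55}{282} \approx -0.19504$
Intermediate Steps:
$Z{\left(U \right)} = - \frac{55}{8}$ ($Z{\left(U \right)} = \frac{1}{8} \left(-55\right) = - \frac{55}{8}$)
$s = 55$ ($s = \left(- \frac{55}{8}\right) \left(-8\right) = 55$)
$\frac{s}{I{\left(1675 \right)}} = \frac{55}{-282} = 55 \left(- \frac{1}{282}\right) = - \frac{55}{282}$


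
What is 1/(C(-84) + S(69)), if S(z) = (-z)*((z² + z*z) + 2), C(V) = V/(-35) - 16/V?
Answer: -105/69001108 ≈ -1.5217e-6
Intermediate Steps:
C(V) = -16/V - V/35 (C(V) = V*(-1/35) - 16/V = -V/35 - 16/V = -16/V - V/35)
S(z) = -z*(2 + 2*z²) (S(z) = (-z)*((z² + z²) + 2) = (-z)*(2*z² + 2) = (-z)*(2 + 2*z²) = -z*(2 + 2*z²))
1/(C(-84) + S(69)) = 1/((-16/(-84) - 1/35*(-84)) - 2*69*(1 + 69²)) = 1/((-16*(-1/84) + 12/5) - 2*69*(1 + 4761)) = 1/((4/21 + 12/5) - 2*69*4762) = 1/(272/105 - 657156) = 1/(-69001108/105) = -105/69001108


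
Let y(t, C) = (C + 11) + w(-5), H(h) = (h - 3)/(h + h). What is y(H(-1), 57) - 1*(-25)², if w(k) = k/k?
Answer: -556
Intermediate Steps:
H(h) = (-3 + h)/(2*h) (H(h) = (-3 + h)/((2*h)) = (-3 + h)*(1/(2*h)) = (-3 + h)/(2*h))
w(k) = 1
y(t, C) = 12 + C (y(t, C) = (C + 11) + 1 = (11 + C) + 1 = 12 + C)
y(H(-1), 57) - 1*(-25)² = (12 + 57) - 1*(-25)² = 69 - 1*625 = 69 - 625 = -556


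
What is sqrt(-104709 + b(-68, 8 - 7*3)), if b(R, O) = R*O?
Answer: 5*I*sqrt(4153) ≈ 322.22*I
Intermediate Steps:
b(R, O) = O*R
sqrt(-104709 + b(-68, 8 - 7*3)) = sqrt(-104709 + (8 - 7*3)*(-68)) = sqrt(-104709 + (8 - 21)*(-68)) = sqrt(-104709 - 13*(-68)) = sqrt(-104709 + 884) = sqrt(-103825) = 5*I*sqrt(4153)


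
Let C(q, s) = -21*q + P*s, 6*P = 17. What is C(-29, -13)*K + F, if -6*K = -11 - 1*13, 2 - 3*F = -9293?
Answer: 5387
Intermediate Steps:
P = 17/6 (P = (⅙)*17 = 17/6 ≈ 2.8333)
C(q, s) = -21*q + 17*s/6
F = 9295/3 (F = ⅔ - ⅓*(-9293) = ⅔ + 9293/3 = 9295/3 ≈ 3098.3)
K = 4 (K = -(-11 - 1*13)/6 = -(-11 - 13)/6 = -⅙*(-24) = 4)
C(-29, -13)*K + F = (-21*(-29) + (17/6)*(-13))*4 + 9295/3 = (609 - 221/6)*4 + 9295/3 = (3433/6)*4 + 9295/3 = 6866/3 + 9295/3 = 5387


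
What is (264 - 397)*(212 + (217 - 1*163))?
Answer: -35378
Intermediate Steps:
(264 - 397)*(212 + (217 - 1*163)) = -133*(212 + (217 - 163)) = -133*(212 + 54) = -133*266 = -35378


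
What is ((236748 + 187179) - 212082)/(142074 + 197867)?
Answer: 211845/339941 ≈ 0.62318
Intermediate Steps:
((236748 + 187179) - 212082)/(142074 + 197867) = (423927 - 212082)/339941 = 211845*(1/339941) = 211845/339941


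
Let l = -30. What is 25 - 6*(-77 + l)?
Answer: 667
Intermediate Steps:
25 - 6*(-77 + l) = 25 - 6*(-77 - 30) = 25 - 6*(-107) = 25 + 642 = 667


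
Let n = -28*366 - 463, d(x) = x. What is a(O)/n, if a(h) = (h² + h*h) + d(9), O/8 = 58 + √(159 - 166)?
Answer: -429705/10711 - 14848*I*√7/10711 ≈ -40.118 - 3.6676*I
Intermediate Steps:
O = 464 + 8*I*√7 (O = 8*(58 + √(159 - 166)) = 8*(58 + √(-7)) = 8*(58 + I*√7) = 464 + 8*I*√7 ≈ 464.0 + 21.166*I)
a(h) = 9 + 2*h² (a(h) = (h² + h*h) + 9 = (h² + h²) + 9 = 2*h² + 9 = 9 + 2*h²)
n = -10711 (n = -10248 - 463 = -10711)
a(O)/n = (9 + 2*(464 + 8*I*√7)²)/(-10711) = (9 + 2*(464 + 8*I*√7)²)*(-1/10711) = -9/10711 - 2*(464 + 8*I*√7)²/10711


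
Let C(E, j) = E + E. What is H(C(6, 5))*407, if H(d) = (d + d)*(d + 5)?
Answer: 166056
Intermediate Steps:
C(E, j) = 2*E
H(d) = 2*d*(5 + d) (H(d) = (2*d)*(5 + d) = 2*d*(5 + d))
H(C(6, 5))*407 = (2*(2*6)*(5 + 2*6))*407 = (2*12*(5 + 12))*407 = (2*12*17)*407 = 408*407 = 166056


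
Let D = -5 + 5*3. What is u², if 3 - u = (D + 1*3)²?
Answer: 27556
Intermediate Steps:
D = 10 (D = -5 + 15 = 10)
u = -166 (u = 3 - (10 + 1*3)² = 3 - (10 + 3)² = 3 - 1*13² = 3 - 1*169 = 3 - 169 = -166)
u² = (-166)² = 27556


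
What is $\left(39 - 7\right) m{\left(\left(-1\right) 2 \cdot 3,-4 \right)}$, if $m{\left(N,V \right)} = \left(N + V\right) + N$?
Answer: $-512$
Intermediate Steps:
$m{\left(N,V \right)} = V + 2 N$
$\left(39 - 7\right) m{\left(\left(-1\right) 2 \cdot 3,-4 \right)} = \left(39 - 7\right) \left(-4 + 2 \left(-1\right) 2 \cdot 3\right) = 32 \left(-4 + 2 \left(\left(-2\right) 3\right)\right) = 32 \left(-4 + 2 \left(-6\right)\right) = 32 \left(-4 - 12\right) = 32 \left(-16\right) = -512$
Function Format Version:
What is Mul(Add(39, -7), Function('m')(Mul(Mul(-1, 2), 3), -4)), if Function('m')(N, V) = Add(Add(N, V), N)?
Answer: -512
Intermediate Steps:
Function('m')(N, V) = Add(V, Mul(2, N))
Mul(Add(39, -7), Function('m')(Mul(Mul(-1, 2), 3), -4)) = Mul(Add(39, -7), Add(-4, Mul(2, Mul(Mul(-1, 2), 3)))) = Mul(32, Add(-4, Mul(2, Mul(-2, 3)))) = Mul(32, Add(-4, Mul(2, -6))) = Mul(32, Add(-4, -12)) = Mul(32, -16) = -512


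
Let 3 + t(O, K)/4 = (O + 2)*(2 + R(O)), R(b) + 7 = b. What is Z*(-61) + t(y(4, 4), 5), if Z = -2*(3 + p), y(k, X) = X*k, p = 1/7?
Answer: 8144/7 ≈ 1163.4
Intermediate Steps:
R(b) = -7 + b
p = ⅐ ≈ 0.14286
t(O, K) = -12 + 4*(-5 + O)*(2 + O) (t(O, K) = -12 + 4*((O + 2)*(2 + (-7 + O))) = -12 + 4*((2 + O)*(-5 + O)) = -12 + 4*((-5 + O)*(2 + O)) = -12 + 4*(-5 + O)*(2 + O))
Z = -44/7 (Z = -2*(3 + ⅐) = -2*22/7 = -44/7 ≈ -6.2857)
Z*(-61) + t(y(4, 4), 5) = -44/7*(-61) + (-52 - 48*4 + 4*(4*4)²) = 2684/7 + (-52 - 12*16 + 4*16²) = 2684/7 + (-52 - 192 + 4*256) = 2684/7 + (-52 - 192 + 1024) = 2684/7 + 780 = 8144/7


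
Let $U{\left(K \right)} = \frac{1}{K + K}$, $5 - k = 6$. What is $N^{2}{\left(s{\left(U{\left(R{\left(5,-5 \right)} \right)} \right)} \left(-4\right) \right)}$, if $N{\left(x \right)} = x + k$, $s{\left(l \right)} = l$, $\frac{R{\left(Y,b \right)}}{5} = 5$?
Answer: $\frac{729}{625} \approx 1.1664$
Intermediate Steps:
$k = -1$ ($k = 5 - 6 = -1$)
$R{\left(Y,b \right)} = 25$ ($R{\left(Y,b \right)} = 5 \cdot 5 = 25$)
$U{\left(K \right)} = \frac{1}{2 K}$
$N{\left(x \right)} = -1 + x$ ($N{\left(x \right)} = x - 1 = -1 + x$)
$N^{2}{\left(s{\left(U{\left(R{\left(5,-5 \right)} \right)} \right)} \left(-4\right) \right)} = \left(-1 + \frac{1}{2 \cdot 25} \left(-4\right)\right)^{2} = \left(-1 + \frac{1}{2} \cdot \frac{1}{25} \left(-4\right)\right)^{2} = \left(-1 + \frac{1}{50} \left(-4\right)\right)^{2} = \left(-1 - \frac{2}{25}\right)^{2} = \left(- \frac{27}{25}\right)^{2} = \frac{729}{625}$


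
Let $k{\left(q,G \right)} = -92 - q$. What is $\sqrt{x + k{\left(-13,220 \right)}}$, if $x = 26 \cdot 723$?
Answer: $\sqrt{18719} \approx 136.82$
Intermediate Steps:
$x = 18798$
$\sqrt{x + k{\left(-13,220 \right)}} = \sqrt{18798 - 79} = \sqrt{18719}$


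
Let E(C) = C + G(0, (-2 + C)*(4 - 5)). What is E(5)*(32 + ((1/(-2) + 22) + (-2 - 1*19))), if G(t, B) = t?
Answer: 325/2 ≈ 162.50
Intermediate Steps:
E(C) = C (E(C) = C + 0 = C)
E(5)*(32 + ((1/(-2) + 22) + (-2 - 1*19))) = 5*(32 + ((1/(-2) + 22) + (-2 - 1*19))) = 5*(32 + ((-½ + 22) + (-2 - 19))) = 5*(32 + (43/2 - 21)) = 5*(32 + ½) = 5*(65/2) = 325/2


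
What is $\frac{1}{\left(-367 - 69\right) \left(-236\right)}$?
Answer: $\frac{1}{102896} \approx 9.7186 \cdot 10^{-6}$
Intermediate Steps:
$\frac{1}{\left(-367 - 69\right) \left(-236\right)} = \frac{1}{\left(-436\right) \left(-236\right)} = \frac{1}{102896}$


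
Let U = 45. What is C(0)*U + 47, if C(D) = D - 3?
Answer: -88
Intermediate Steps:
C(D) = -3 + D
C(0)*U + 47 = (-3 + 0)*45 + 47 = -3*45 + 47 = -135 + 47 = -88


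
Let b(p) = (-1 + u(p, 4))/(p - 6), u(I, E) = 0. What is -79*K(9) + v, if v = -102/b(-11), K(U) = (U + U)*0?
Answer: -1734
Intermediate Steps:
b(p) = -1/(-6 + p) (b(p) = (-1 + 0)/(p - 6) = -1/(-6 + p))
K(U) = 0 (K(U) = (2*U)*0 = 0)
v = -1734 (v = -102/((-1/(-6 - 11))) = -102/((-1/(-17))) = -102/((-1*(-1/17))) = -102/1/17 = -102*17 = -1734)
-79*K(9) + v = -79*0 - 1734 = 0 - 1734 = -1734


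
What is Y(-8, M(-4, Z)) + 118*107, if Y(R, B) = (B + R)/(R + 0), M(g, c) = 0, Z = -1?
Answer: 12627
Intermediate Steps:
Y(R, B) = (B + R)/R
Y(-8, M(-4, Z)) + 118*107 = (0 - 8)/(-8) + 118*107 = -⅛*(-8) + 12626 = 1 + 12626 = 12627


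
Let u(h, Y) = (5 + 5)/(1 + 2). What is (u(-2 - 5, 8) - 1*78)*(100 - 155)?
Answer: 12320/3 ≈ 4106.7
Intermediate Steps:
u(h, Y) = 10/3
(u(-2 - 5, 8) - 1*78)*(100 - 155) = (10/3 - 1*78)*(100 - 155) = (10/3 - 78)*(-55) = -224/3*(-55) = 12320/3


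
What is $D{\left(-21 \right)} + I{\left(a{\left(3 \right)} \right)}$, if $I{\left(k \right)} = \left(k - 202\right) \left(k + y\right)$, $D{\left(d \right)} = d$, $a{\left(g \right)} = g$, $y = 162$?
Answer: $-32856$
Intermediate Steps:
$I{\left(k \right)} = \left(-202 + k\right) \left(162 + k\right)$ ($I{\left(k \right)} = \left(k - 202\right) \left(k + 162\right) = \left(-202 + k\right) \left(162 + k\right)$)
$D{\left(-21 \right)} + I{\left(a{\left(3 \right)} \right)} = -21 - \left(32844 - 9\right) = -21 - 32835 = -32856$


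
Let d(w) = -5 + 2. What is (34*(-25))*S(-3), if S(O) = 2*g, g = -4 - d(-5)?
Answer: 1700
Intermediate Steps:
d(w) = -3
g = -1 (g = -4 - 1*(-3) = -4 + 3 = -1)
S(O) = -2 (S(O) = 2*(-1) = -2)
(34*(-25))*S(-3) = (34*(-25))*(-2) = -850*(-2) = 1700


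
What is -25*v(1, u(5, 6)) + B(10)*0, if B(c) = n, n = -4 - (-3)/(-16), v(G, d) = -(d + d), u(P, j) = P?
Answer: 250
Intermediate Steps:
v(G, d) = -2*d
n = -67/16 (n = -4 - (-3)*(-1)/16 = -4 - 1*3/16 = -4 - 3/16 = -67/16 ≈ -4.1875)
B(c) = -67/16
-25*v(1, u(5, 6)) + B(10)*0 = -(-50)*5 - 67/16*0 = -25*(-10) + 0 = 250 + 0 = 250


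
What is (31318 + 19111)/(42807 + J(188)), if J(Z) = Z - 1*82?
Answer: 50429/42913 ≈ 1.1751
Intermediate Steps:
J(Z) = -82 + Z (J(Z) = Z - 82 = -82 + Z)
(31318 + 19111)/(42807 + J(188)) = (31318 + 19111)/(42807 + (-82 + 188)) = 50429/(42807 + 106) = 50429/42913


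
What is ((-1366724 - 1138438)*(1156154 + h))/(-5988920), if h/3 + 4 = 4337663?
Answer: 17747984277111/2994460 ≈ 5.9269e+6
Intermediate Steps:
h = 13012977 (h = -12 + 3*4337663 = -12 + 13012989 = 13012977)
((-1366724 - 1138438)*(1156154 + h))/(-5988920) = ((-1366724 - 1138438)*(1156154 + 13012977))/(-5988920) = -2505162*14169131*(-1/5988920) = -35495968554222*(-1/5988920) = 17747984277111/2994460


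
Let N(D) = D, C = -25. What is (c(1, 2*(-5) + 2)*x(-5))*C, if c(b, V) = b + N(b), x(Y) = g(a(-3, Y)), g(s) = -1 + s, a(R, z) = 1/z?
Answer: 60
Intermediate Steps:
x(Y) = -1 + 1/Y
c(b, V) = 2*b (c(b, V) = b + b = 2*b)
(c(1, 2*(-5) + 2)*x(-5))*C = ((2*1)*((1 - 1*(-5))/(-5)))*(-25) = (2*(-(1 + 5)/5))*(-25) = (2*(-⅕*6))*(-25) = (2*(-6/5))*(-25) = -12/5*(-25) = 60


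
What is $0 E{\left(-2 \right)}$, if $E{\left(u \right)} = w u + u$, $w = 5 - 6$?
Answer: $0$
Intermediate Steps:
$w = -1$ ($w = 5 - 6 = -1$)
$E{\left(u \right)} = 0$ ($E{\left(u \right)} = - u + u = 0$)
$0 E{\left(-2 \right)} = 0 \cdot 0 = 0$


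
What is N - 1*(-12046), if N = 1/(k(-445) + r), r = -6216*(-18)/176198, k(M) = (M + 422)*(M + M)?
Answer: 21724268129903/1803442474 ≈ 12046.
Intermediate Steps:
k(M) = 2*M*(422 + M) (k(M) = (422 + M)*(2*M) = 2*M*(422 + M))
r = 55944/88099 (r = 111888*(1/176198) = 55944/88099 ≈ 0.63501)
N = 88099/1803442474 (N = 1/(2*(-445)*(422 - 445) + 55944/88099) = 1/(2*(-445)*(-23) + 55944/88099) = 1/(20470 + 55944/88099) = 1/(1803442474/88099) = 88099/1803442474 ≈ 4.8850e-5)
N - 1*(-12046) = 88099/1803442474 - 1*(-12046) = 88099/1803442474 + 12046 = 21724268129903/1803442474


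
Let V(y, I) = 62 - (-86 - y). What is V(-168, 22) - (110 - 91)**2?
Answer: -381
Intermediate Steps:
V(y, I) = 148 + y (V(y, I) = 62 + (86 + y) = 148 + y)
V(-168, 22) - (110 - 91)**2 = (148 - 168) - (110 - 91)**2 = -20 - 1*19**2 = -20 - 1*361 = -20 - 361 = -381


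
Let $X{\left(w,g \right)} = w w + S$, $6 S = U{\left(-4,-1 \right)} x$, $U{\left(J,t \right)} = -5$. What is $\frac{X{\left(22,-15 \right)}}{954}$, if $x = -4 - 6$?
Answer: $\frac{1477}{2862} \approx 0.51607$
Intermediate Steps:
$x = -10$ ($x = -4 - 6 = -10$)
$S = \frac{25}{3}$ ($S = \frac{\left(-5\right) \left(-10\right)}{6} = \frac{1}{6} \cdot 50 = \frac{25}{3} \approx 8.3333$)
$X{\left(w,g \right)} = \frac{25}{3} + w^{2}$ ($X{\left(w,g \right)} = w w + \frac{25}{3} = w^{2} + \frac{25}{3} = \frac{25}{3} + w^{2}$)
$\frac{X{\left(22,-15 \right)}}{954} = \frac{\frac{25}{3} + 22^{2}}{954} = \left(\frac{25}{3} + 484\right) \frac{1}{954} = \frac{1477}{3} \cdot \frac{1}{954} = \frac{1477}{2862}$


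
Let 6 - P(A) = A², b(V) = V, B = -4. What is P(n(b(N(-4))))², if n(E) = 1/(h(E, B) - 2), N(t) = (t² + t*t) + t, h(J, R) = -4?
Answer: 46225/1296 ≈ 35.667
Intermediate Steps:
N(t) = t + 2*t² (N(t) = (t² + t²) + t = 2*t² + t = t + 2*t²)
n(E) = -⅙ (n(E) = 1/(-4 - 2) = 1/(-6) = -⅙)
P(A) = 6 - A²
P(n(b(N(-4))))² = (6 - (-⅙)²)² = (6 - 1*1/36)² = (6 - 1/36)² = (215/36)² = 46225/1296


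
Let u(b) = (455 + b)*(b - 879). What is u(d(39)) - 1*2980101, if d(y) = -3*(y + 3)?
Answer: -3310746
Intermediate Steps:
d(y) = -9 - 3*y (d(y) = -3*(3 + y) = -9 - 3*y)
u(b) = (-879 + b)*(455 + b) (u(b) = (455 + b)*(-879 + b) = (-879 + b)*(455 + b))
u(d(39)) - 1*2980101 = (-399945 + (-9 - 3*39)² - 424*(-9 - 3*39)) - 1*2980101 = (-399945 + (-9 - 117)² - 424*(-9 - 117)) - 2980101 = (-399945 + (-126)² - 424*(-126)) - 2980101 = (-399945 + 15876 + 53424) - 2980101 = -330645 - 2980101 = -3310746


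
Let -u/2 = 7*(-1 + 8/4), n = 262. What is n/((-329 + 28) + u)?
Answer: -262/315 ≈ -0.83175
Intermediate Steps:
u = -14 (u = -14*(-1 + 8/4) = -14*(-1 + 8*(¼)) = -14*(-1 + 2) = -14 ≈ -14.000)
n/((-329 + 28) + u) = 262/((-329 + 28) - 14) = 262/(-301 - 14) = 262/(-315) = 262*(-1/315) = -262/315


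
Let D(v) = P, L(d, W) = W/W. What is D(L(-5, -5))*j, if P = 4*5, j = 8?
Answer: 160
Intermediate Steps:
L(d, W) = 1
P = 20
D(v) = 20
D(L(-5, -5))*j = 20*8 = 160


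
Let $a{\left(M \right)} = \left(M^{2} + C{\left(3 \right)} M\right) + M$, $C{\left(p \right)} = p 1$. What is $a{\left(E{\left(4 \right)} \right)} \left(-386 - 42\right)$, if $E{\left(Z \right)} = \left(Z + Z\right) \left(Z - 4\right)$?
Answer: $0$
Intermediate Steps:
$C{\left(p \right)} = p$
$E{\left(Z \right)} = 2 Z \left(-4 + Z\right)$
$a{\left(M \right)} = M^{2} + 4 M$ ($a{\left(M \right)} = \left(M^{2} + 3 M\right) + M = M^{2} + 4 M$)
$a{\left(E{\left(4 \right)} \right)} \left(-386 - 42\right) = 2 \cdot 4 \left(-4 + 4\right) \left(4 + 2 \cdot 4 \left(-4 + 4\right)\right) \left(-386 - 42\right) = 2 \cdot 4 \cdot 0 \left(4 + 2 \cdot 4 \cdot 0\right) \left(-428\right) = 0 \left(4 + 0\right) \left(-428\right) = 0 \cdot 4 \left(-428\right) = 0 \left(-428\right) = 0$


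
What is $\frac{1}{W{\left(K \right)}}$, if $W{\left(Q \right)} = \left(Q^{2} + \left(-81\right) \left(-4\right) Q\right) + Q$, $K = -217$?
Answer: $- \frac{1}{23436} \approx -4.2669 \cdot 10^{-5}$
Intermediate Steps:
$W{\left(Q \right)} = Q^{2} + 325 Q$ ($W{\left(Q \right)} = \left(Q^{2} + 324 Q\right) + Q = Q^{2} + 325 Q$)
$\frac{1}{W{\left(K \right)}} = \frac{1}{\left(-217\right) \left(325 - 217\right)} = \frac{1}{\left(-217\right) 108} = \frac{1}{-23436} = - \frac{1}{23436}$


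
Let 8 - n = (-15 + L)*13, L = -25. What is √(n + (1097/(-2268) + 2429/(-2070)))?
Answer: √110511004555/14490 ≈ 22.942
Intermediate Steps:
n = 528 (n = 8 - (-15 - 25)*13 = 8 - (-40)*13 = 8 - 1*(-520) = 8 + 520 = 528)
√(n + (1097/(-2268) + 2429/(-2070))) = √(528 + (1097/(-2268) + 2429/(-2070))) = √(528 + (1097*(-1/2268) + 2429*(-1/2070))) = √(528 + (-1097/2268 - 2429/2070)) = √(528 - 432209/260820) = √(137280751/260820) = √110511004555/14490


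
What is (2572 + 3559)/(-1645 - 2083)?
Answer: -6131/3728 ≈ -1.6446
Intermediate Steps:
(2572 + 3559)/(-1645 - 2083) = 6131/(-3728) = 6131*(-1/3728) = -6131/3728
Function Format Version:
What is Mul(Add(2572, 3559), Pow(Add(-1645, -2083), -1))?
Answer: Rational(-6131, 3728) ≈ -1.6446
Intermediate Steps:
Mul(Add(2572, 3559), Pow(Add(-1645, -2083), -1)) = Mul(6131, Pow(-3728, -1)) = Mul(6131, Rational(-1, 3728)) = Rational(-6131, 3728)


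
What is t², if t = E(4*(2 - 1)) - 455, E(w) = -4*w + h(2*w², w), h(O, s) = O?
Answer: 192721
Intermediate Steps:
E(w) = -4*w + 2*w²
t = -439 (t = 2*(4*(2 - 1))*(-2 + 4*(2 - 1)) - 455 = 2*(4*1)*(-2 + 4*1) - 455 = 2*4*(-2 + 4) - 455 = 2*4*2 - 455 = 16 - 455 = -439)
t² = (-439)² = 192721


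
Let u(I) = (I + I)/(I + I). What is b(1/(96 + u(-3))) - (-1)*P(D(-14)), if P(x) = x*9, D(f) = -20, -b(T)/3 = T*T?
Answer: -1693623/9409 ≈ -180.00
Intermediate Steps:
u(I) = 1 (u(I) = (2*I)/((2*I)) = (2*I)*(1/(2*I)) = 1)
b(T) = -3*T² (b(T) = -3*T*T = -3*T²)
P(x) = 9*x
b(1/(96 + u(-3))) - (-1)*P(D(-14)) = -3/(96 + 1)² - (-1)*9*(-20) = -3*(1/97)² - (-1)*(-180) = -3*(1/97)² - 1*180 = -3*1/9409 - 180 = -3/9409 - 180 = -1693623/9409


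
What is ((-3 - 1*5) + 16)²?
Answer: 64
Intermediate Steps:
((-3 - 1*5) + 16)² = ((-3 - 5) + 16)² = (-8 + 16)² = 8² = 64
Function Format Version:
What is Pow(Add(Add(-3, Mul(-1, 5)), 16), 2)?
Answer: 64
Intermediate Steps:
Pow(Add(Add(-3, Mul(-1, 5)), 16), 2) = Pow(Add(Add(-3, -5), 16), 2) = Pow(Add(-8, 16), 2) = Pow(8, 2) = 64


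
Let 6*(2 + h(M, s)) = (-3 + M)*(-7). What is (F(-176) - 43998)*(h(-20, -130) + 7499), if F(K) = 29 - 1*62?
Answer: -662563811/2 ≈ -3.3128e+8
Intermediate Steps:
F(K) = -33 (F(K) = 29 - 62 = -33)
h(M, s) = 3/2 - 7*M/6 (h(M, s) = -2 + ((-3 + M)*(-7))/6 = -2 + (21 - 7*M)/6 = -2 + (7/2 - 7*M/6) = 3/2 - 7*M/6)
(F(-176) - 43998)*(h(-20, -130) + 7499) = (-33 - 43998)*((3/2 - 7/6*(-20)) + 7499) = -44031*((3/2 + 70/3) + 7499) = -44031*(149/6 + 7499) = -44031*45143/6 = -662563811/2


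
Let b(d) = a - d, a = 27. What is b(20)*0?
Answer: 0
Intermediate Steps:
b(d) = 27 - d
b(20)*0 = (27 - 1*20)*0 = (27 - 20)*0 = 7*0 = 0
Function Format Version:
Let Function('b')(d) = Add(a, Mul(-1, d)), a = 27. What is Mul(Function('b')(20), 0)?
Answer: 0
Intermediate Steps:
Function('b')(d) = Add(27, Mul(-1, d))
Mul(Function('b')(20), 0) = Mul(Add(27, Mul(-1, 20)), 0) = Mul(Add(27, -20), 0) = Mul(7, 0) = 0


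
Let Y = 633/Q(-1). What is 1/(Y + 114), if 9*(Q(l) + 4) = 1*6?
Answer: -10/759 ≈ -0.013175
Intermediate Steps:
Q(l) = -10/3 (Q(l) = -4 + (1*6)/9 = -4 + (⅑)*6 = -4 + ⅔ = -10/3)
Y = -1899/10 (Y = 633/(-10/3) = 633*(-3/10) = -1899/10 ≈ -189.90)
1/(Y + 114) = 1/(-1899/10 + 114) = 1/(-759/10) = -10/759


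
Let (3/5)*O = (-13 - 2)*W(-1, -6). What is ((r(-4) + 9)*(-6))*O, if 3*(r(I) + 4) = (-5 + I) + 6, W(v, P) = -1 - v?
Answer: 0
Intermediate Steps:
r(I) = -11/3 + I/3 (r(I) = -4 + ((-5 + I) + 6)/3 = -4 + (1 + I)/3 = -4 + (⅓ + I/3) = -11/3 + I/3)
O = 0 (O = 5*((-13 - 2)*(-1 - 1*(-1)))/3 = 5*(-15*(-1 + 1))/3 = 5*(-15*0)/3 = (5/3)*0 = 0)
((r(-4) + 9)*(-6))*O = (((-11/3 + (⅓)*(-4)) + 9)*(-6))*0 = (((-11/3 - 4/3) + 9)*(-6))*0 = ((-5 + 9)*(-6))*0 = (4*(-6))*0 = -24*0 = 0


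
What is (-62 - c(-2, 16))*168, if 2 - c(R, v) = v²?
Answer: 32256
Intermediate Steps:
c(R, v) = 2 - v²
(-62 - c(-2, 16))*168 = (-62 - (2 - 1*16²))*168 = (-62 - (2 - 1*256))*168 = (-62 - (2 - 256))*168 = (-62 - 1*(-254))*168 = (-62 + 254)*168 = 192*168 = 32256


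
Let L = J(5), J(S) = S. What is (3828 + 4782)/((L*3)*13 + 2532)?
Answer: 2870/909 ≈ 3.1573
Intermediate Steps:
L = 5
(3828 + 4782)/((L*3)*13 + 2532) = (3828 + 4782)/((5*3)*13 + 2532) = 8610/(15*13 + 2532) = 8610/(195 + 2532) = 8610/2727 = 8610*(1/2727) = 2870/909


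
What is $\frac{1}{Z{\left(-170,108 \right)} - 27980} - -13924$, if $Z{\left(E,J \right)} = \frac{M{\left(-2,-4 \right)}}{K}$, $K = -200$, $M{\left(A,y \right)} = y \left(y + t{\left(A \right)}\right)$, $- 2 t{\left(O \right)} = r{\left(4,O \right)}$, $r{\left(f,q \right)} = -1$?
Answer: $\frac{38959449368}{2798007} \approx 13924.0$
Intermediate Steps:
$t{\left(O \right)} = \frac{1}{2}$ ($t{\left(O \right)} = \left(- \frac{1}{2}\right) \left(-1\right) = \frac{1}{2}$)
$M{\left(A,y \right)} = y \left(\frac{1}{2} + y\right)$ ($M{\left(A,y \right)} = y \left(y + \frac{1}{2}\right) = y \left(\frac{1}{2} + y\right)$)
$Z{\left(E,J \right)} = - \frac{7}{100}$ ($Z{\left(E,J \right)} = \frac{\left(-4\right) \left(\frac{1}{2} - 4\right)}{-200} = \left(-4\right) \left(- \frac{7}{2}\right) \left(- \frac{1}{200}\right) = 14 \left(- \frac{1}{200}\right) = - \frac{7}{100}$)
$\frac{1}{Z{\left(-170,108 \right)} - 27980} - -13924 = \frac{1}{- \frac{7}{100} - 27980} - -13924 = \frac{1}{- \frac{2798007}{100}} + \left(-6270 + 20194\right) = - \frac{100}{2798007} + 13924 = \frac{38959449368}{2798007}$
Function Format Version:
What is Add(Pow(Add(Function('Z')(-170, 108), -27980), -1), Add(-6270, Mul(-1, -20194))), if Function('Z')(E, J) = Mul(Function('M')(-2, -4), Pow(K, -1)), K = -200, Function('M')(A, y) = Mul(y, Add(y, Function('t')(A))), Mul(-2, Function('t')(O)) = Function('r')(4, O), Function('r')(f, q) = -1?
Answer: Rational(38959449368, 2798007) ≈ 13924.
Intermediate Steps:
Function('t')(O) = Rational(1, 2) (Function('t')(O) = Mul(Rational(-1, 2), -1) = Rational(1, 2))
Function('M')(A, y) = Mul(y, Add(Rational(1, 2), y)) (Function('M')(A, y) = Mul(y, Add(y, Rational(1, 2))) = Mul(y, Add(Rational(1, 2), y)))
Function('Z')(E, J) = Rational(-7, 100) (Function('Z')(E, J) = Mul(Mul(-4, Add(Rational(1, 2), -4)), Pow(-200, -1)) = Mul(Mul(-4, Rational(-7, 2)), Rational(-1, 200)) = Mul(14, Rational(-1, 200)) = Rational(-7, 100))
Add(Pow(Add(Function('Z')(-170, 108), -27980), -1), Add(-6270, Mul(-1, -20194))) = Add(Pow(Add(Rational(-7, 100), -27980), -1), Add(-6270, Mul(-1, -20194))) = Add(Pow(Rational(-2798007, 100), -1), Add(-6270, 20194)) = Add(Rational(-100, 2798007), 13924) = Rational(38959449368, 2798007)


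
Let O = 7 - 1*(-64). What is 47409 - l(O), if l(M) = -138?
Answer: 47547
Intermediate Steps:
O = 71 (O = 7 + 64 = 71)
47409 - l(O) = 47409 - 1*(-138) = 47409 + 138 = 47547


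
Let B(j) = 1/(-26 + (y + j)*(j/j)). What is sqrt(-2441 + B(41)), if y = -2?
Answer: 2*I*sqrt(103129)/13 ≈ 49.406*I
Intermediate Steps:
B(j) = 1/(-28 + j) (B(j) = 1/(-26 + (-2 + j)*(j/j)) = 1/(-26 + (-2 + j)*1) = 1/(-26 + (-2 + j)) = 1/(-28 + j))
sqrt(-2441 + B(41)) = sqrt(-2441 + 1/(-28 + 41)) = sqrt(-2441 + 1/13) = sqrt(-31732/13) = 2*I*sqrt(103129)/13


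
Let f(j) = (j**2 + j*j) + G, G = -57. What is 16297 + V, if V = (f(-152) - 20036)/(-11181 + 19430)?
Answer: 134460068/8249 ≈ 16300.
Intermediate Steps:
f(j) = -57 + 2*j**2 (f(j) = (j**2 + j*j) - 57 = (j**2 + j**2) - 57 = 2*j**2 - 57 = -57 + 2*j**2)
V = 26115/8249 (V = ((-57 + 2*(-152)**2) - 20036)/(-11181 + 19430) = ((-57 + 2*23104) - 20036)/8249 = ((-57 + 46208) - 20036)*(1/8249) = (46151 - 20036)*(1/8249) = 26115*(1/8249) = 26115/8249 ≈ 3.1658)
16297 + V = 16297 + 26115/8249 = 134460068/8249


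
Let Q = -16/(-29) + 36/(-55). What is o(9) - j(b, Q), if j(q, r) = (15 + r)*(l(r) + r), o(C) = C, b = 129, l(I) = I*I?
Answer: 42095805399/4057719875 ≈ 10.374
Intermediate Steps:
l(I) = I**2
Q = -164/1595 (Q = -16*(-1/29) + 36*(-1/55) = 16/29 - 36/55 = -164/1595 ≈ -0.10282)
j(q, r) = (15 + r)*(r + r**2) (j(q, r) = (15 + r)*(r**2 + r) = (15 + r)*(r + r**2))
o(9) - j(b, Q) = 9 - (-164)*(15 + (-164/1595)**2 + 16*(-164/1595))/1595 = 9 - (-164)*(15 + 26896/2544025 - 2624/1595)/1595 = 9 - (-164)*34001991/(1595*2544025) = 9 - 1*(-5576326524/4057719875) = 9 + 5576326524/4057719875 = 42095805399/4057719875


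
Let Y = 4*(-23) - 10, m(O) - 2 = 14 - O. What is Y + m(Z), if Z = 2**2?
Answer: -90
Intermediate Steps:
Z = 4
m(O) = 16 - O (m(O) = 2 + (14 - O) = 16 - O)
Y = -102 (Y = -92 - 10 = -102)
Y + m(Z) = -102 + (16 - 1*4) = -102 + (16 - 4) = -102 + 12 = -90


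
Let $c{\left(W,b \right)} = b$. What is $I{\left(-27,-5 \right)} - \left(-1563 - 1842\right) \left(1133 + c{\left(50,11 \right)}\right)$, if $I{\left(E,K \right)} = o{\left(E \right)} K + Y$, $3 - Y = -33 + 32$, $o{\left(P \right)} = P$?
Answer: $3895459$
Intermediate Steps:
$Y = 4$ ($Y = 3 - \left(-33 + 32\right) = 3 - -1 = 3 + 1 = 4$)
$I{\left(E,K \right)} = 4 + E K$ ($I{\left(E,K \right)} = E K + 4 = 4 + E K$)
$I{\left(-27,-5 \right)} - \left(-1563 - 1842\right) \left(1133 + c{\left(50,11 \right)}\right) = \left(4 - -135\right) - \left(-1563 - 1842\right) \left(1133 + 11\right) = \left(4 + 135\right) - \left(-3405\right) 1144 = 139 - -3895320 = 139 + 3895320 = 3895459$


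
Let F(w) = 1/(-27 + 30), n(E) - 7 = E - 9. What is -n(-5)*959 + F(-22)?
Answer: 20140/3 ≈ 6713.3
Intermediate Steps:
n(E) = -2 + E (n(E) = 7 + (E - 9) = 7 + (-9 + E) = -2 + E)
F(w) = 1/3
-n(-5)*959 + F(-22) = -(-2 - 5)*959 + 1/3 = -1*(-7)*959 + 1/3 = 7*959 + 1/3 = 6713 + 1/3 = 20140/3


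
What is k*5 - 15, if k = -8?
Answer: -55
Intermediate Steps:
k*5 - 15 = -8*5 - 15 = -40 - 15 = -55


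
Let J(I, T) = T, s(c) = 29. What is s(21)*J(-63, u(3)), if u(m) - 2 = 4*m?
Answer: 406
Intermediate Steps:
u(m) = 2 + 4*m
s(21)*J(-63, u(3)) = 29*(2 + 4*3) = 29*(2 + 12) = 29*14 = 406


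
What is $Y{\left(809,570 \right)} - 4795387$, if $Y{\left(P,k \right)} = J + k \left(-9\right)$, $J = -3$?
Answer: $-4800520$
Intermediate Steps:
$Y{\left(P,k \right)} = -3 - 9 k$ ($Y{\left(P,k \right)} = -3 + k \left(-9\right) = -3 - 9 k$)
$Y{\left(809,570 \right)} - 4795387 = \left(-3 - 5130\right) - 4795387 = -5133 - 4795387 = -4800520$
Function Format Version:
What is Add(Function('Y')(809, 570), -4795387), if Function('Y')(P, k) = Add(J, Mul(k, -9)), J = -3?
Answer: -4800520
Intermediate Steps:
Function('Y')(P, k) = Add(-3, Mul(-9, k)) (Function('Y')(P, k) = Add(-3, Mul(k, -9)) = Add(-3, Mul(-9, k)))
Add(Function('Y')(809, 570), -4795387) = Add(Add(-3, Mul(-9, 570)), -4795387) = Add(Add(-3, -5130), -4795387) = Add(-5133, -4795387) = -4800520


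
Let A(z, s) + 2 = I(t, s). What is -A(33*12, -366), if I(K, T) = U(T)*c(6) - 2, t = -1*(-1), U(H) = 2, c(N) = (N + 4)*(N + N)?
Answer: -236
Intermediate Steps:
c(N) = 2*N*(4 + N) (c(N) = (4 + N)*(2*N) = 2*N*(4 + N))
t = 1
I(K, T) = 238 (I(K, T) = 2*(2*6*(4 + 6)) - 2 = 2*(2*6*10) - 2 = 2*120 - 2 = 240 - 2 = 238)
A(z, s) = 236 (A(z, s) = -2 + 238 = 236)
-A(33*12, -366) = -1*236 = -236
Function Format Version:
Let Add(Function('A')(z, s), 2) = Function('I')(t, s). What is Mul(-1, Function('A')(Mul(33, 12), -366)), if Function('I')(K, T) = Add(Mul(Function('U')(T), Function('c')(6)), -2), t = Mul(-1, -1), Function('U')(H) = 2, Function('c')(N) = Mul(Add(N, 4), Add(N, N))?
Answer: -236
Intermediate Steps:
Function('c')(N) = Mul(2, N, Add(4, N)) (Function('c')(N) = Mul(Add(4, N), Mul(2, N)) = Mul(2, N, Add(4, N)))
t = 1
Function('I')(K, T) = 238 (Function('I')(K, T) = Add(Mul(2, Mul(2, 6, Add(4, 6))), -2) = Add(Mul(2, Mul(2, 6, 10)), -2) = Add(Mul(2, 120), -2) = Add(240, -2) = 238)
Function('A')(z, s) = 236 (Function('A')(z, s) = Add(-2, 238) = 236)
Mul(-1, Function('A')(Mul(33, 12), -366)) = Mul(-1, 236) = -236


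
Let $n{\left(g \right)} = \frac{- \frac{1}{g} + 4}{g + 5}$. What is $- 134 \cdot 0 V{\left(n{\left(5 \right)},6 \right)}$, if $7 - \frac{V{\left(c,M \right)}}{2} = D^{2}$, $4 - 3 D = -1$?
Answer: $0$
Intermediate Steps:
$D = \frac{5}{3}$ ($D = \frac{4}{3} - - \frac{1}{3} = \frac{4}{3} + \frac{1}{3} = \frac{5}{3} \approx 1.6667$)
$n{\left(g \right)} = \frac{4 - \frac{1}{g}}{5 + g}$
$V{\left(c,M \right)} = \frac{76}{9}$ ($V{\left(c,M \right)} = 14 - 2 \left(\frac{5}{3}\right)^{2} = 14 - \frac{50}{9} = \frac{76}{9}$)
$- 134 \cdot 0 V{\left(n{\left(5 \right)},6 \right)} = - 134 \cdot 0 \cdot \frac{76}{9} = \left(-134\right) 0 = 0$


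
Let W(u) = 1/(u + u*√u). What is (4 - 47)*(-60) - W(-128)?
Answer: 42600961/16512 - I*√2/2064 ≈ 2580.0 - 0.00068518*I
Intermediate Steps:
W(u) = 1/(u + u^(3/2))
(4 - 47)*(-60) - W(-128) = (4 - 47)*(-60) - 1/(-128 + (-128)^(3/2)) = -43*(-60) - 1/(-128 - 1024*I*√2) = 2580 - 1/(-128 - 1024*I*√2)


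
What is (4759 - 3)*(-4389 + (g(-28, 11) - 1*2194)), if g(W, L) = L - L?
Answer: -31308748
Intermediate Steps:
g(W, L) = 0
(4759 - 3)*(-4389 + (g(-28, 11) - 1*2194)) = (4759 - 3)*(-4389 + (0 - 1*2194)) = 4756*(-4389 + (0 - 2194)) = 4756*(-4389 - 2194) = 4756*(-6583) = -31308748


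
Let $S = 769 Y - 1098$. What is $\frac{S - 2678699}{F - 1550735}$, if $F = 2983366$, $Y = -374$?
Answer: $- \frac{2967403}{1432631} \approx -2.0713$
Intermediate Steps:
$S = -288704$ ($S = 769 \left(-374\right) - 1098 = -287606 - 1098 = -288704$)
$\frac{S - 2678699}{F - 1550735} = \frac{-288704 - 2678699}{2983366 - 1550735} = - \frac{2967403}{1432631}$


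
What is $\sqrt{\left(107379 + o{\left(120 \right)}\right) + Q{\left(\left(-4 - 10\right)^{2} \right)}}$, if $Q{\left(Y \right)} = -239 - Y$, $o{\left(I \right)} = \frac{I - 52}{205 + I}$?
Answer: $\frac{2 \sqrt{112959821}}{65} \approx 327.02$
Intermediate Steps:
$o{\left(I \right)} = \frac{-52 + I}{205 + I}$ ($o{\left(I \right)} = \frac{I + \left(-80 + 28\right)}{205 + I} = \frac{I - 52}{205 + I} = \frac{-52 + I}{205 + I}$)
$\sqrt{\left(107379 + o{\left(120 \right)}\right) + Q{\left(\left(-4 - 10\right)^{2} \right)}} = \sqrt{\left(107379 + \frac{-52 + 120}{205 + 120}\right) - \left(239 + \left(-4 - 10\right)^{2}\right)} = \sqrt{\left(107379 + \frac{1}{325} \cdot 68\right) - 435} = \sqrt{\left(107379 + \frac{68}{325}\right) - 435} = \sqrt{\frac{34898243}{325} - 435} = \sqrt{\frac{34756868}{325}} = \frac{2 \sqrt{112959821}}{65}$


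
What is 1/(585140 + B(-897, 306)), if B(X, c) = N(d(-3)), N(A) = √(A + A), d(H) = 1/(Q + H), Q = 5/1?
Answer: 1/585141 ≈ 1.7090e-6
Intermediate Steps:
Q = 5 (Q = 5*1 = 5)
d(H) = 1/(5 + H)
N(A) = √2*√A (N(A) = √(2*A) = √2*√A)
B(X, c) = 1 (B(X, c) = √2*√(1/(5 - 3)) = √2*√(1/2) = √2*√(½) = √2*(√2/2) = 1)
1/(585140 + B(-897, 306)) = 1/(585140 + 1) = 1/585141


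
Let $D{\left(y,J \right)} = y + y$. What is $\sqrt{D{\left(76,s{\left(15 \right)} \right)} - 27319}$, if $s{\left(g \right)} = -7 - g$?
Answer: $i \sqrt{27167} \approx 164.82 i$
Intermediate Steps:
$D{\left(y,J \right)} = 2 y$
$\sqrt{D{\left(76,s{\left(15 \right)} \right)} - 27319} = \sqrt{2 \cdot 76 - 27319} = \sqrt{152 - 27319} = \sqrt{-27167} = i \sqrt{27167}$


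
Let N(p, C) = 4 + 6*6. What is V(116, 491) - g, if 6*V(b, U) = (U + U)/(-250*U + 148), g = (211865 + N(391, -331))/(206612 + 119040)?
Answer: -2297053693/3522845868 ≈ -0.65205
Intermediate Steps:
N(p, C) = 40 (N(p, C) = 4 + 36 = 40)
g = 12465/19156 (g = (211865 + 40)/(206612 + 119040) = 211905/325652 = 211905*(1/325652) = 12465/19156 ≈ 0.65071)
V(b, U) = U/(3*(148 - 250*U)) (V(b, U) = ((U + U)/(-250*U + 148))/6 = ((2*U)/(148 - 250*U))/6 = (2*U/(148 - 250*U))/6 = U/(3*(148 - 250*U)))
V(116, 491) - g = -1*491/(-444 + 750*491) - 1*12465/19156 = -1*491/(-444 + 368250) - 12465/19156 = -1*491/367806 - 12465/19156 = -1*491*1/367806 - 12465/19156 = -491/367806 - 12465/19156 = -2297053693/3522845868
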